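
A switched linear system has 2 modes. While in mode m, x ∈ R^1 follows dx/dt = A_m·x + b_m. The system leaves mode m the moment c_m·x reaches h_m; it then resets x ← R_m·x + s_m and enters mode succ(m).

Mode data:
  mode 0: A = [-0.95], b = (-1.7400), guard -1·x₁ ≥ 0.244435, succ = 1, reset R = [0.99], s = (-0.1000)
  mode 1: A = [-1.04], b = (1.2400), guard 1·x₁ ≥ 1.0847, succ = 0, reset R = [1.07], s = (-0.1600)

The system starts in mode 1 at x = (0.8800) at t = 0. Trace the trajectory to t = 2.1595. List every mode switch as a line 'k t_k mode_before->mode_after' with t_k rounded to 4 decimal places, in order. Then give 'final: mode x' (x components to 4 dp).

Mode 1: guard c·x = 1.0847 hit at Δt = 1.0245 (t = 1.0245), x⁻ = (1.0847) → reset → x⁺ = (1.0006), jump to mode 0
Mode 0: guard c·x = 0.2444 hit at Δt = 0.6096 (t = 1.6341), x⁻ = (-0.2444) → reset → x⁺ = (-0.3420), jump to mode 1
Mode 1: flow for 0.5254 to horizon, guard not reached → x = (0.3039)

1 1.0245 1->0
2 1.6341 0->1
final: 1 0.3039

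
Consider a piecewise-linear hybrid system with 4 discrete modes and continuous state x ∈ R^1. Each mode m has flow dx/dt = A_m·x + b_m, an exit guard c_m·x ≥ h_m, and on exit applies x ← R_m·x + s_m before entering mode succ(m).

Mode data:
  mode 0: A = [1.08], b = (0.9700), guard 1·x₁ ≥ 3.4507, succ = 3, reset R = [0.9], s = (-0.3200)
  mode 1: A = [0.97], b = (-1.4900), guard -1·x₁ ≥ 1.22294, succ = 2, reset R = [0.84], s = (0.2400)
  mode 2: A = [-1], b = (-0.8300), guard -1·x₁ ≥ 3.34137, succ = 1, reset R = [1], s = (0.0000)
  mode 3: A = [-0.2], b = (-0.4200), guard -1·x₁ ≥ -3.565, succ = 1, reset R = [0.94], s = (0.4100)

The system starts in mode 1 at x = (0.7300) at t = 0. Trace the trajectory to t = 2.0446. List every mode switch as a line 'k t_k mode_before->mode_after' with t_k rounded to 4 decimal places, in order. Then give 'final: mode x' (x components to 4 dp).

1 1.2685 1->2
final: 2 -0.8103

Mode 1: guard c·x = 1.2229 hit at Δt = 1.2685 (t = 1.2685), x⁻ = (-1.2229) → reset → x⁺ = (-0.7873), jump to mode 2
Mode 2: flow for 0.7761 to horizon, guard not reached → x = (-0.8103)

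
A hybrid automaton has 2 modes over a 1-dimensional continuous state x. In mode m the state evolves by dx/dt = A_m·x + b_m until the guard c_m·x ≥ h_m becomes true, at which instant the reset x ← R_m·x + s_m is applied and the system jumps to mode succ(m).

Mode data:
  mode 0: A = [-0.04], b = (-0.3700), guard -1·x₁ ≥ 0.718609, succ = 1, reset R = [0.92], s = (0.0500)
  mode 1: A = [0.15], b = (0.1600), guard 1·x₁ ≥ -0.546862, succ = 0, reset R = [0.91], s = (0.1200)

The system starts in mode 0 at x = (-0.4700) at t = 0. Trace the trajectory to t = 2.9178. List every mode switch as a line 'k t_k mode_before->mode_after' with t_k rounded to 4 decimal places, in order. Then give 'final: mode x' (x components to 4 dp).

1 0.7181 0->1
2 1.5978 1->0
3 2.5775 0->1
final: 1 -0.5873

Mode 0: guard c·x = 0.7186 hit at Δt = 0.7181 (t = 0.7181), x⁻ = (-0.7186) → reset → x⁺ = (-0.6111), jump to mode 1
Mode 1: guard c·x = -0.5469 hit at Δt = 0.8797 (t = 1.5978), x⁻ = (-0.5469) → reset → x⁺ = (-0.3776), jump to mode 0
Mode 0: guard c·x = 0.7186 hit at Δt = 0.9797 (t = 2.5775), x⁻ = (-0.7186) → reset → x⁺ = (-0.6111), jump to mode 1
Mode 1: flow for 0.3403 to horizon, guard not reached → x = (-0.5873)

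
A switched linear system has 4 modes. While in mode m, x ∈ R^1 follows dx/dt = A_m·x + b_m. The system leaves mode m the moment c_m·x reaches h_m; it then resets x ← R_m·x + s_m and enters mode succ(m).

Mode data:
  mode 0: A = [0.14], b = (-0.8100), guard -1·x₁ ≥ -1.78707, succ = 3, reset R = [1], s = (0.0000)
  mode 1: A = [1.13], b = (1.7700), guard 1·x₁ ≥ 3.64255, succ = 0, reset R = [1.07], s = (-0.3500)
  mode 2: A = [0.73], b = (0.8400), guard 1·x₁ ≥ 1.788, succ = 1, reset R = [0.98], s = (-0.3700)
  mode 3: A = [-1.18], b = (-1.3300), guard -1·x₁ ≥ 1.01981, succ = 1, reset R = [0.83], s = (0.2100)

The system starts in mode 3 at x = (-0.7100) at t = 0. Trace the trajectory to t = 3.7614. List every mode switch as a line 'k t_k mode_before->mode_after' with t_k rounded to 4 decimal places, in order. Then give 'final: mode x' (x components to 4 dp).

1 1.1506 3->1
2 2.6754 1->0
final: 0 3.1800

Mode 3: guard c·x = 1.0198 hit at Δt = 1.1506 (t = 1.1506), x⁻ = (-1.0198) → reset → x⁺ = (-0.6364), jump to mode 1
Mode 1: guard c·x = 3.6425 hit at Δt = 1.5248 (t = 2.6754), x⁻ = (3.6425) → reset → x⁺ = (3.5475), jump to mode 0
Mode 0: flow for 1.0860 to horizon, guard not reached → x = (3.1800)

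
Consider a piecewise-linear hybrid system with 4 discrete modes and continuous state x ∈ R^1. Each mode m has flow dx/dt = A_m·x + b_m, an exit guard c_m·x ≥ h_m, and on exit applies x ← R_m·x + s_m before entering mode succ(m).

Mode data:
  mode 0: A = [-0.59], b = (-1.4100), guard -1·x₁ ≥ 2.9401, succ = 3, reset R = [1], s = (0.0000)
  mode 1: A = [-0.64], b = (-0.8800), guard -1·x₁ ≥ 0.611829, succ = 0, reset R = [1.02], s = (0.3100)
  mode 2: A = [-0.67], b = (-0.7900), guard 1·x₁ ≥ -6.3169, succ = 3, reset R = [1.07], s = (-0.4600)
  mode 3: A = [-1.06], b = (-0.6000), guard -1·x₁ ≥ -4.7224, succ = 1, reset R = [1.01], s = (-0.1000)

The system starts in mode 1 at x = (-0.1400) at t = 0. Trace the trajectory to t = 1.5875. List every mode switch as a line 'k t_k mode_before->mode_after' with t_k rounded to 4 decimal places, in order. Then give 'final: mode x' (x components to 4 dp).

1 0.7521 1->0
final: 0 -1.1218

Mode 1: guard c·x = 0.6118 hit at Δt = 0.7521 (t = 0.7521), x⁻ = (-0.6118) → reset → x⁺ = (-0.3141), jump to mode 0
Mode 0: flow for 0.8354 to horizon, guard not reached → x = (-1.1218)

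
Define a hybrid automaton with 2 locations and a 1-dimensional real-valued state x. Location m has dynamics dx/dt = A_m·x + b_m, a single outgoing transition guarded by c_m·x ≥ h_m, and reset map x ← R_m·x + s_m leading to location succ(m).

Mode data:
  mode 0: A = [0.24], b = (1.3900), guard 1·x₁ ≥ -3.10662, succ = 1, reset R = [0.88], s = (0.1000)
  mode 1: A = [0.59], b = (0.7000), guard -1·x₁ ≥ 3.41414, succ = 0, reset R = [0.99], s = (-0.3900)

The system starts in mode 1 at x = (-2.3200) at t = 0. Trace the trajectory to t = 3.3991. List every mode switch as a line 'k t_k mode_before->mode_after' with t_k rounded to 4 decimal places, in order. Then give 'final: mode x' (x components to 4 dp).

1 1.1451 1->0
2 2.3275 0->1
3 3.0584 1->0
final: 0 -3.5977

Mode 1: guard c·x = 3.4141 hit at Δt = 1.1451 (t = 1.1451), x⁻ = (-3.4141) → reset → x⁺ = (-3.7700), jump to mode 0
Mode 0: guard c·x = -3.1066 hit at Δt = 1.1824 (t = 2.3275), x⁻ = (-3.1066) → reset → x⁺ = (-2.6338), jump to mode 1
Mode 1: guard c·x = 3.4141 hit at Δt = 0.7309 (t = 3.0584), x⁻ = (-3.4141) → reset → x⁺ = (-3.7700), jump to mode 0
Mode 0: flow for 0.3407 to horizon, guard not reached → x = (-3.5977)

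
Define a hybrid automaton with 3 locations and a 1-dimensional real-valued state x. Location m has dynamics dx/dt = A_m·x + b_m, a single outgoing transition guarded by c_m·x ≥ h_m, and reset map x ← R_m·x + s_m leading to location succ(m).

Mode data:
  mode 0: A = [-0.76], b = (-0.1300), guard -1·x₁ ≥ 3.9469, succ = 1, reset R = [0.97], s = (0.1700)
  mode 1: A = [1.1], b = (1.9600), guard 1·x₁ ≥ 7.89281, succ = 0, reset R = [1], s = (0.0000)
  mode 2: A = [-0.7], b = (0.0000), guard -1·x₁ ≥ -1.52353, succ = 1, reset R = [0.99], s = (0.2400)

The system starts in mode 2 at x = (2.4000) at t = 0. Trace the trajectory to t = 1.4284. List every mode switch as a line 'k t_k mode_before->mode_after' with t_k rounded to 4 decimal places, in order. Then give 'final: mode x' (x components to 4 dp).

Mode 2: guard c·x = -1.5235 hit at Δt = 0.6492 (t = 0.6492), x⁻ = (1.5235) → reset → x⁺ = (1.7483), jump to mode 1
Mode 1: flow for 0.7792 to horizon, guard not reached → x = (6.5364)

1 0.6492 2->1
final: 1 6.5364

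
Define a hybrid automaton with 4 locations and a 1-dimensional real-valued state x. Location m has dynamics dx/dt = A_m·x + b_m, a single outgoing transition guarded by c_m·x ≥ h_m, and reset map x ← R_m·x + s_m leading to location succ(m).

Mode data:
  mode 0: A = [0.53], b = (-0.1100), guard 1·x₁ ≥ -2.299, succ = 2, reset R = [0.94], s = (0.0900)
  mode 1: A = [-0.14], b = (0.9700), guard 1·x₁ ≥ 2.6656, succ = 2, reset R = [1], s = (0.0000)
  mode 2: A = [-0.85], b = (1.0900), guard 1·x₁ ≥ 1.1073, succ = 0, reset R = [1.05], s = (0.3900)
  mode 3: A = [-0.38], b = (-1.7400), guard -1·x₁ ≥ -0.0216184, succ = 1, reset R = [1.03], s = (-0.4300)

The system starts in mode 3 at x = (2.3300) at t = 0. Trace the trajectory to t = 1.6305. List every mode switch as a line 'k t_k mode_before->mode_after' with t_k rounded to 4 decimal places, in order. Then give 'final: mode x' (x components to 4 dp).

Mode 3: guard c·x = -0.0216 hit at Δt = 1.0701 (t = 1.0701), x⁻ = (0.0216) → reset → x⁺ = (-0.4077), jump to mode 1
Mode 1: flow for 0.5604 to horizon, guard not reached → x = (0.1458)

1 1.0701 3->1
final: 1 0.1458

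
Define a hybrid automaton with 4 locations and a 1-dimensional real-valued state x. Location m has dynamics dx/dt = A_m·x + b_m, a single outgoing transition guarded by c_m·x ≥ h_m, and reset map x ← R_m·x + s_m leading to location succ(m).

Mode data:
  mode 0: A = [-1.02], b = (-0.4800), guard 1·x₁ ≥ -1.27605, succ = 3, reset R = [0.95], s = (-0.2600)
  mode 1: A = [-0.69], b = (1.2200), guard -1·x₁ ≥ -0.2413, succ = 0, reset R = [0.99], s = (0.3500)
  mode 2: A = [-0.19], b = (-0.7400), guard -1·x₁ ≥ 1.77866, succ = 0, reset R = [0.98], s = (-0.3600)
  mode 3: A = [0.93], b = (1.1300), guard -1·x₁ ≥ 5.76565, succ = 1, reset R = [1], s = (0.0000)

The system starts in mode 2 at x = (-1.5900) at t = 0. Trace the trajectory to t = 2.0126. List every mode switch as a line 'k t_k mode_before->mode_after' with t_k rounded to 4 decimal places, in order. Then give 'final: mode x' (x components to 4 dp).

Mode 2: guard c·x = 1.7787 hit at Δt = 0.4495 (t = 0.4495), x⁻ = (-1.7787) → reset → x⁺ = (-2.1031), jump to mode 0
Mode 0: guard c·x = -1.2760 hit at Δt = 0.6926 (t = 1.1421), x⁻ = (-1.2760) → reset → x⁺ = (-1.4722), jump to mode 3
Mode 3: flow for 0.8705 to horizon, guard not reached → x = (-1.7930)

1 0.4495 2->0
2 1.1421 0->3
final: 3 -1.7930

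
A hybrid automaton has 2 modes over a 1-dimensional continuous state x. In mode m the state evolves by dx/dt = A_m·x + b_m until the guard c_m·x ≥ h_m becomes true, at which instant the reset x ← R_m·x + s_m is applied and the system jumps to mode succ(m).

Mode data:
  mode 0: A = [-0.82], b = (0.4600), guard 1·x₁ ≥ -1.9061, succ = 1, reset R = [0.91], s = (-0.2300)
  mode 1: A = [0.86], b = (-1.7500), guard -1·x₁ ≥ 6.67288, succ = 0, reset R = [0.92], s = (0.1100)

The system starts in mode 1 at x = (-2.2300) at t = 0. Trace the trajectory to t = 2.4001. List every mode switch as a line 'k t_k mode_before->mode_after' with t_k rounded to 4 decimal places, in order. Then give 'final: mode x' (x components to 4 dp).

1 0.8300 1->0
2 2.0282 0->1
final: 1 -3.4719

Mode 1: guard c·x = 6.6729 hit at Δt = 0.8300 (t = 0.8300), x⁻ = (-6.6729) → reset → x⁺ = (-6.0290), jump to mode 0
Mode 0: guard c·x = -1.9061 hit at Δt = 1.1982 (t = 2.0282), x⁻ = (-1.9061) → reset → x⁺ = (-1.9646), jump to mode 1
Mode 1: flow for 0.3719 to horizon, guard not reached → x = (-3.4719)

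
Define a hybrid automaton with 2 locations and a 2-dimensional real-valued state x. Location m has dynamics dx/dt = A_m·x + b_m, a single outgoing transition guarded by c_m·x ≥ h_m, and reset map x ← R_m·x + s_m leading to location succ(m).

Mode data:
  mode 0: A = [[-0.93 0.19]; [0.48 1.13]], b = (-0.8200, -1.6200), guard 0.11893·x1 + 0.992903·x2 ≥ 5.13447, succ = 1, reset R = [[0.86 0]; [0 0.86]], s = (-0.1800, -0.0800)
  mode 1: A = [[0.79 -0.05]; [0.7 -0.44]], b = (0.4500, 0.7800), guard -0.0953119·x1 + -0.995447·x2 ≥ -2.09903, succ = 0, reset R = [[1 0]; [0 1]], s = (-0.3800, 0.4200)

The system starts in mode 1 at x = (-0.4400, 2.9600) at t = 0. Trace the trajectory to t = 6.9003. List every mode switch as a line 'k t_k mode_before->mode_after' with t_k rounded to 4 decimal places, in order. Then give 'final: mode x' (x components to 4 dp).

Mode 1: guard c·x = -2.0990 hit at Δt = 1.2204 (t = 1.2204), x⁻ = (-0.4957, 2.1561) → reset → x⁺ = (-0.8757, 2.5761), jump to mode 0
Mode 0: guard c·x = 5.1345 hit at Δt = 1.2427 (t = 2.4631), x⁻ = (-0.3454, 5.2125) → reset → x⁺ = (-0.4771, 4.4028), jump to mode 1
Mode 1: guard c·x = -2.0990 hit at Δt = 1.9981 (t = 4.4611), x⁻ = (-0.9676, 2.2013) → reset → x⁺ = (-1.3476, 2.6213), jump to mode 0
Mode 0: guard c·x = 5.1345 hit at Δt = 1.3057 (t = 5.7669), x⁻ = (-0.4702, 5.2275) → reset → x⁺ = (-0.5844, 4.4156), jump to mode 1
Mode 1: flow for 1.1334 to horizon, guard not reached → x = (-0.9479, 2.9021)

1 1.2204 1->0
2 2.4631 0->1
3 4.4611 1->0
4 5.7669 0->1
final: 1 -0.9479 2.9021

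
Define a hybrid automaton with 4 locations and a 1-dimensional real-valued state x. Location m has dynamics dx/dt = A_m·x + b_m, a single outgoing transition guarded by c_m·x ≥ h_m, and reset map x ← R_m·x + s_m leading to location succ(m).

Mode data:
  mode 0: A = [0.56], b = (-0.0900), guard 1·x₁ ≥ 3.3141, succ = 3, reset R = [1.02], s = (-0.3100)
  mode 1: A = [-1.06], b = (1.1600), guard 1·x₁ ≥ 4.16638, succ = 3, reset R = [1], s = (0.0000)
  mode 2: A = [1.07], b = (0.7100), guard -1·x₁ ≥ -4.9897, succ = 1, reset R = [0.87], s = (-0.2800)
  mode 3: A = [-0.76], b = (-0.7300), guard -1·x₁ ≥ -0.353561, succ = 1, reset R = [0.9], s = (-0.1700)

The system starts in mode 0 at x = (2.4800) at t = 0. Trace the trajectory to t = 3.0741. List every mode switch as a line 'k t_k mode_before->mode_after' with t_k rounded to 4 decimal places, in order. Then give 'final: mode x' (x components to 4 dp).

Mode 0: guard c·x = 3.3141 hit at Δt = 0.5486 (t = 0.5486), x⁻ = (3.3141) → reset → x⁺ = (3.0704), jump to mode 3
Mode 3: guard c·x = -0.3536 hit at Δt = 1.4748 (t = 2.0234), x⁻ = (0.3536) → reset → x⁺ = (0.1482), jump to mode 1
Mode 1: flow for 1.0507 to horizon, guard not reached → x = (0.7837)

1 0.5486 0->3
2 2.0234 3->1
final: 1 0.7837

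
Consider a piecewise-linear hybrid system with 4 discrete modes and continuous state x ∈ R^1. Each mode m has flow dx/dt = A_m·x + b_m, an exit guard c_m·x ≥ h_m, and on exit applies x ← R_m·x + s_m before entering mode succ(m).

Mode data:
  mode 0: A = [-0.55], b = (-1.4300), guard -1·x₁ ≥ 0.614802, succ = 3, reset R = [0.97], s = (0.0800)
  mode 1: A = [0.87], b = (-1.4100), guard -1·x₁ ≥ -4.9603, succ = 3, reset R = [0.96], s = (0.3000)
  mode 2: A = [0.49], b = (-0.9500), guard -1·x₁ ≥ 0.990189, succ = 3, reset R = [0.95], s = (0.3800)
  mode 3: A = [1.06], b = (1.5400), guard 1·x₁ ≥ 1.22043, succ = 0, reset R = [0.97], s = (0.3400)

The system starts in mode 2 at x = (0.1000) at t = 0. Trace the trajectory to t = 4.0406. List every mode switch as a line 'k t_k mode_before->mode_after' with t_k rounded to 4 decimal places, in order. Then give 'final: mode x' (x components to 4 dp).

1 0.9501 2->3
2 1.9854 3->0
3 3.3146 0->3
final: 3 0.5688

Mode 2: guard c·x = 0.9902 hit at Δt = 0.9501 (t = 0.9501), x⁻ = (-0.9902) → reset → x⁺ = (-0.5607), jump to mode 3
Mode 3: guard c·x = 1.2204 hit at Δt = 1.0353 (t = 1.9854), x⁻ = (1.2204) → reset → x⁺ = (1.5238), jump to mode 0
Mode 0: guard c·x = 0.6148 hit at Δt = 1.3292 (t = 3.3146), x⁻ = (-0.6148) → reset → x⁺ = (-0.5164), jump to mode 3
Mode 3: flow for 0.7260 to horizon, guard not reached → x = (0.5688)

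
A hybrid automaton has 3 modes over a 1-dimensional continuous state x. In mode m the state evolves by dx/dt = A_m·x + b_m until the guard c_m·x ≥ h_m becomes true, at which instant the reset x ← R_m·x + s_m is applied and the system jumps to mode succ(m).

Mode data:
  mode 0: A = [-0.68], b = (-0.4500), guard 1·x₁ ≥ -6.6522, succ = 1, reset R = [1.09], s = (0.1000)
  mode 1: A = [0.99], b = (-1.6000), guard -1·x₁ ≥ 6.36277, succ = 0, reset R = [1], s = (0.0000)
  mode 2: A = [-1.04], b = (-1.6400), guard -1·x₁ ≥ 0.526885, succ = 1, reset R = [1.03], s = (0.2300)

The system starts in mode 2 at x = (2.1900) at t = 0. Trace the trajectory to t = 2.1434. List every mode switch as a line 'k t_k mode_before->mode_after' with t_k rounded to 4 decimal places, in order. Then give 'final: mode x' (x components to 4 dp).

Mode 2: guard c·x = 0.5269 hit at Δt = 1.2283 (t = 1.2283), x⁻ = (-0.5269) → reset → x⁺ = (-0.3127), jump to mode 1
Mode 1: flow for 0.9151 to horizon, guard not reached → x = (-3.1564)

1 1.2283 2->1
final: 1 -3.1564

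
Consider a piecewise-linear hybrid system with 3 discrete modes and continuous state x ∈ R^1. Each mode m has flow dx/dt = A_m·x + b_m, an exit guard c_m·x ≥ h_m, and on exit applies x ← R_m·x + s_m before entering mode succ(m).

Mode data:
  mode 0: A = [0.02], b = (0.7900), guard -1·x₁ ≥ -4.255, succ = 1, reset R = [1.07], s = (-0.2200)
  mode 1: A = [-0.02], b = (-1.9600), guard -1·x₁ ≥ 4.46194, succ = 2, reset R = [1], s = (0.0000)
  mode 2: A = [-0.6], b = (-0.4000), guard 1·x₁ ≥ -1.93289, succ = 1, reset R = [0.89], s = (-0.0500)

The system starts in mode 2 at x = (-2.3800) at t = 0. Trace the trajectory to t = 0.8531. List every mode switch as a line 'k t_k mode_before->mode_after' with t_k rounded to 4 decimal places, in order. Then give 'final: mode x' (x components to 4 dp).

Mode 2: guard c·x = -1.9329 hit at Δt = 0.5040 (t = 0.5040), x⁻ = (-1.9329) → reset → x⁺ = (-1.7703), jump to mode 1
Mode 1: flow for 0.3491 to horizon, guard not reached → x = (-2.4398)

1 0.5040 2->1
final: 1 -2.4398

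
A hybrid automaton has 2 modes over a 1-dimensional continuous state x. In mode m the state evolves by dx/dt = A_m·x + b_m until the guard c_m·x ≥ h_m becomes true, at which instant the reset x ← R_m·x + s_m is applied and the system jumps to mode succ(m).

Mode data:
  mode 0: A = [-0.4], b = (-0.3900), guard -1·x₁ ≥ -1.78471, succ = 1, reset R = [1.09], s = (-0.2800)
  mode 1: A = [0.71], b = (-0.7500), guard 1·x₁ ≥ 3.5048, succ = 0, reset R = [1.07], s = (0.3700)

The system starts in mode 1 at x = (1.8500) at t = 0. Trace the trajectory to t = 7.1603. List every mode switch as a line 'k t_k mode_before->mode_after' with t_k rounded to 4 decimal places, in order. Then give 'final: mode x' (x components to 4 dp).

1 1.5867 1->0
2 3.1196 0->1
3 5.0793 1->0
4 6.6122 0->1
final: 1 1.9550

Mode 1: guard c·x = 3.5048 hit at Δt = 1.5867 (t = 1.5867), x⁻ = (3.5048) → reset → x⁺ = (4.1201), jump to mode 0
Mode 0: guard c·x = -1.7847 hit at Δt = 1.5329 (t = 3.1196), x⁻ = (1.7847) → reset → x⁺ = (1.6653), jump to mode 1
Mode 1: guard c·x = 3.5048 hit at Δt = 1.9597 (t = 5.0793), x⁻ = (3.5048) → reset → x⁺ = (4.1201), jump to mode 0
Mode 0: guard c·x = -1.7847 hit at Δt = 1.5329 (t = 6.6122), x⁻ = (1.7847) → reset → x⁺ = (1.6653), jump to mode 1
Mode 1: flow for 0.5481 to horizon, guard not reached → x = (1.9550)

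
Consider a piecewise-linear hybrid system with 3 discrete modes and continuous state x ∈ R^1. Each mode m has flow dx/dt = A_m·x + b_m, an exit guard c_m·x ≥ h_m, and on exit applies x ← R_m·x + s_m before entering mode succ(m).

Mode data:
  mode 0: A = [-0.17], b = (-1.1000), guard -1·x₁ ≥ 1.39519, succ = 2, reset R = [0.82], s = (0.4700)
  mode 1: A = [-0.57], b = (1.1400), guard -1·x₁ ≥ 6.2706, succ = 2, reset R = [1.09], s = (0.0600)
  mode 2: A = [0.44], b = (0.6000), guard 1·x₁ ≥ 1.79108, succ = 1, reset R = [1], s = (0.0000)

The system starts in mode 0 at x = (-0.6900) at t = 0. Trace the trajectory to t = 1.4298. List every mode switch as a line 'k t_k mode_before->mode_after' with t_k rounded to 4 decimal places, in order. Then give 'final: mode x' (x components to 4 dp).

Mode 0: guard c·x = 1.3952 hit at Δt = 0.7653 (t = 0.7653), x⁻ = (-1.3952) → reset → x⁺ = (-0.6741), jump to mode 2
Mode 2: flow for 0.6645 to horizon, guard not reached → x = (-0.4399)

1 0.7653 0->2
final: 2 -0.4399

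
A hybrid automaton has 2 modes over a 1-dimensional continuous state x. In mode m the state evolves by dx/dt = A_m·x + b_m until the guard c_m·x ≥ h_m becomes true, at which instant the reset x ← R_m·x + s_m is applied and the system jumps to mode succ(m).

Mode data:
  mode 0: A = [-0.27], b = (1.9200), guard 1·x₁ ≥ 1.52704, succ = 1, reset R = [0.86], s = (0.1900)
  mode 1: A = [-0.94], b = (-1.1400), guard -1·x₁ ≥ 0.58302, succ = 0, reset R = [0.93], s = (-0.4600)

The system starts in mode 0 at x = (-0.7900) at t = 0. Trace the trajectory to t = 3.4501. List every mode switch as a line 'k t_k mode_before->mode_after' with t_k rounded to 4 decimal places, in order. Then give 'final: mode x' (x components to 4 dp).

1 1.2855 0->1
2 2.8404 1->0
final: 0 0.2293

Mode 0: guard c·x = 1.5270 hit at Δt = 1.2855 (t = 1.2855), x⁻ = (1.5270) → reset → x⁺ = (1.5033), jump to mode 1
Mode 1: guard c·x = 0.5830 hit at Δt = 1.5549 (t = 2.8404), x⁻ = (-0.5830) → reset → x⁺ = (-1.0022), jump to mode 0
Mode 0: flow for 0.6097 to horizon, guard not reached → x = (0.2293)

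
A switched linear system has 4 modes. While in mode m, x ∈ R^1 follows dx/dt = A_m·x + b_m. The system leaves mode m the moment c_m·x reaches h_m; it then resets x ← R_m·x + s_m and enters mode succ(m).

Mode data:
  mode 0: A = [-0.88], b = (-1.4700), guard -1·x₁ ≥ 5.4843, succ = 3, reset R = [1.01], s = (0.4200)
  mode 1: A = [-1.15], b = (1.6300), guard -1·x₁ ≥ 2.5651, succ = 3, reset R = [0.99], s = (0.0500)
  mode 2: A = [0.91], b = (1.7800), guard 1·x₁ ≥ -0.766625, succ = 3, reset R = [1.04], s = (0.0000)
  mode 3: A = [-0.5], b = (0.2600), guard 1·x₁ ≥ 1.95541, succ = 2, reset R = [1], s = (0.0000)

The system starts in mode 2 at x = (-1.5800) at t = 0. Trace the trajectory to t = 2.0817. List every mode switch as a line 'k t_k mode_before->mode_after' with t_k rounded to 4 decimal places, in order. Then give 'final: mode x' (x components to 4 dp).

1 1.2654 2->3
final: 3 -0.3558

Mode 2: guard c·x = -0.7666 hit at Δt = 1.2654 (t = 1.2654), x⁻ = (-0.7666) → reset → x⁺ = (-0.7973), jump to mode 3
Mode 3: flow for 0.8163 to horizon, guard not reached → x = (-0.3558)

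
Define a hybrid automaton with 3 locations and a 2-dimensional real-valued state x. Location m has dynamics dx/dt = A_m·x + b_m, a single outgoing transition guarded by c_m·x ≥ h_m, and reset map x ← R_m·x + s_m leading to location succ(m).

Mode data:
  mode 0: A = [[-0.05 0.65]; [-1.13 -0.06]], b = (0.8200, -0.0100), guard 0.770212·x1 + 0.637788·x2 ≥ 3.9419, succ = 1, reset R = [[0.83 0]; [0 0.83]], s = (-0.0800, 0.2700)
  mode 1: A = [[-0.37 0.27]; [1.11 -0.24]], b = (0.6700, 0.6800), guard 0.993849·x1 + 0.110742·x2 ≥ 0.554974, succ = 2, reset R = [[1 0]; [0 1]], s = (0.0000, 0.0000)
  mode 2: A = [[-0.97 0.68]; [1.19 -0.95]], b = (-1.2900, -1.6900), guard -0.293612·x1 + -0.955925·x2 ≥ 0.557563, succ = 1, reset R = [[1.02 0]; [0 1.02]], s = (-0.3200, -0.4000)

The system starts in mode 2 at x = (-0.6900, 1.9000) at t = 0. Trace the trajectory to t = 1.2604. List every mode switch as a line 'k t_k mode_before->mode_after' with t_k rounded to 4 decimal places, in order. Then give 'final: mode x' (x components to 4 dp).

1 0.7133 2->1
final: 1 -0.7193 -0.8248

Mode 2: guard c·x = 0.5576 hit at Δt = 0.7133 (t = 0.7133), x⁻ = (-0.8187, -0.3318) → reset → x⁺ = (-1.1551, -0.7384), jump to mode 1
Mode 1: flow for 0.5471 to horizon, guard not reached → x = (-0.7193, -0.8248)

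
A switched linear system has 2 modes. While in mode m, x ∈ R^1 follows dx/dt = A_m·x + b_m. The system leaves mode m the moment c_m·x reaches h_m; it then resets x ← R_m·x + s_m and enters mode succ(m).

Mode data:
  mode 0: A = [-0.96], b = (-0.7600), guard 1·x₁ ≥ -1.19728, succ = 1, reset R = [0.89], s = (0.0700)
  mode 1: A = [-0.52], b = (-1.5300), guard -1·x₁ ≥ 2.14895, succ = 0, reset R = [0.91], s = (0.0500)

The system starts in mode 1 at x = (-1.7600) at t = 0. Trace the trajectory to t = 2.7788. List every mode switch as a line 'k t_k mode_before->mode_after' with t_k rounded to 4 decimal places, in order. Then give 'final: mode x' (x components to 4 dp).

Mode 1: guard c·x = 2.1490 hit at Δt = 0.7672 (t = 0.7672), x⁻ = (-2.1490) → reset → x⁺ = (-1.9055), jump to mode 0
Mode 0: guard c·x = -1.1973 hit at Δt = 1.0523 (t = 1.8195), x⁻ = (-1.1973) → reset → x⁺ = (-0.9956), jump to mode 1
Mode 1: flow for 0.9593 to horizon, guard not reached → x = (-1.7602)

1 0.7672 1->0
2 1.8195 0->1
final: 1 -1.7602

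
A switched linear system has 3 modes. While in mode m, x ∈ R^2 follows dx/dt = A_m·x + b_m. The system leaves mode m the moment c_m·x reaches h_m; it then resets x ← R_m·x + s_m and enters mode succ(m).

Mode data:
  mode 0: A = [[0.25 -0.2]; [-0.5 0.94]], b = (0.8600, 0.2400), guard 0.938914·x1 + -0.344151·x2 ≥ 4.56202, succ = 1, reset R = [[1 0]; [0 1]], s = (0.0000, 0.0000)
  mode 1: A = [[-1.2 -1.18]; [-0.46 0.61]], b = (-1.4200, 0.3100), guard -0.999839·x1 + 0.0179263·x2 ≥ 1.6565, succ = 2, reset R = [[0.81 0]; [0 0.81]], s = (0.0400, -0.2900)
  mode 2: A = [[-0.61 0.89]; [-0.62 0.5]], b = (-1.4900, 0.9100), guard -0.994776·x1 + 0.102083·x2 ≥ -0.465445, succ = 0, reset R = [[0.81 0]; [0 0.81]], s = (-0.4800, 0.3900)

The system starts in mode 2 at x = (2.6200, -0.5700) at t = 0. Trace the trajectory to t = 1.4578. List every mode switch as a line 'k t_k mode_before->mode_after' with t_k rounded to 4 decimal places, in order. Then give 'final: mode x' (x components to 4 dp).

1 0.7317 2->0
final: 0 0.5297 -0.3911

Mode 2: guard c·x = -0.4654 hit at Δt = 0.7317 (t = 0.7317), x⁻ = (0.3817, -0.8397) → reset → x⁺ = (-0.1708, -0.2902), jump to mode 0
Mode 0: flow for 0.7261 to horizon, guard not reached → x = (0.5297, -0.3911)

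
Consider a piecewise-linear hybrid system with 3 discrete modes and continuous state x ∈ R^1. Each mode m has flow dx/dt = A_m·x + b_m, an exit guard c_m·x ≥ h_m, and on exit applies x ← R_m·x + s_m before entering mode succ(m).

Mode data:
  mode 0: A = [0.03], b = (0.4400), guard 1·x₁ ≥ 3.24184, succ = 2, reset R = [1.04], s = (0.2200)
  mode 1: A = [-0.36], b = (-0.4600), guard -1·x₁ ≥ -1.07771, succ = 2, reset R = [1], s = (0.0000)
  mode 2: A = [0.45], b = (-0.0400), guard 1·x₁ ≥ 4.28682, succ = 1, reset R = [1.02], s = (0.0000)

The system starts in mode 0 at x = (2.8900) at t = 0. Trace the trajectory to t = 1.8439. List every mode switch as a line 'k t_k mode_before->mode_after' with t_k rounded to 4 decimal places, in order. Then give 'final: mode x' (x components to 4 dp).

1 0.6614 0->2
2 1.0638 2->1
final: 1 2.9891

Mode 0: guard c·x = 3.2418 hit at Δt = 0.6614 (t = 0.6614), x⁻ = (3.2418) → reset → x⁺ = (3.5915), jump to mode 2
Mode 2: guard c·x = 4.2868 hit at Δt = 0.4024 (t = 1.0638), x⁻ = (4.2868) → reset → x⁺ = (4.3726), jump to mode 1
Mode 1: flow for 0.7801 to horizon, guard not reached → x = (2.9891)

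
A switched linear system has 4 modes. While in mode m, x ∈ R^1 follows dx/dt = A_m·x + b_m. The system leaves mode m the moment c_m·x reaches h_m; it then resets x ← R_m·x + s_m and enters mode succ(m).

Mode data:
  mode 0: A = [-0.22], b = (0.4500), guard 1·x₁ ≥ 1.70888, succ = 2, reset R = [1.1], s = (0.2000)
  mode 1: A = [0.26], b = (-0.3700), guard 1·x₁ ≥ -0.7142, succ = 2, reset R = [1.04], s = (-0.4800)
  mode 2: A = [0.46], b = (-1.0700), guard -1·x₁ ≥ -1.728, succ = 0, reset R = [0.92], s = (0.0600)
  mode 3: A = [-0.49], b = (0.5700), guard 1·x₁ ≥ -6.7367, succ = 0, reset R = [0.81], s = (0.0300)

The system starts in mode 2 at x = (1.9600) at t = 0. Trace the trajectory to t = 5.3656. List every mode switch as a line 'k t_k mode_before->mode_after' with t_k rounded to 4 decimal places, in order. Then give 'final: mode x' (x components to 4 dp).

Mode 2: guard c·x = -1.7280 hit at Δt = 1.0671 (t = 1.0671), x⁻ = (1.7280) → reset → x⁺ = (1.6498), jump to mode 0
Mode 0: guard c·x = 1.7089 hit at Δt = 0.7356 (t = 1.8027), x⁻ = (1.7089) → reset → x⁺ = (2.0798), jump to mode 2
Mode 2: guard c·x = -1.7280 hit at Δt = 1.9285 (t = 3.7312), x⁻ = (1.7280) → reset → x⁺ = (1.6498), jump to mode 0
Mode 0: guard c·x = 1.7089 hit at Δt = 0.7356 (t = 4.4667), x⁻ = (1.7089) → reset → x⁺ = (2.0798), jump to mode 2
Mode 2: flow for 0.8989 to horizon, guard not reached → x = (1.9536)

1 1.0671 2->0
2 1.8027 0->2
3 3.7312 2->0
4 4.4667 0->2
final: 2 1.9536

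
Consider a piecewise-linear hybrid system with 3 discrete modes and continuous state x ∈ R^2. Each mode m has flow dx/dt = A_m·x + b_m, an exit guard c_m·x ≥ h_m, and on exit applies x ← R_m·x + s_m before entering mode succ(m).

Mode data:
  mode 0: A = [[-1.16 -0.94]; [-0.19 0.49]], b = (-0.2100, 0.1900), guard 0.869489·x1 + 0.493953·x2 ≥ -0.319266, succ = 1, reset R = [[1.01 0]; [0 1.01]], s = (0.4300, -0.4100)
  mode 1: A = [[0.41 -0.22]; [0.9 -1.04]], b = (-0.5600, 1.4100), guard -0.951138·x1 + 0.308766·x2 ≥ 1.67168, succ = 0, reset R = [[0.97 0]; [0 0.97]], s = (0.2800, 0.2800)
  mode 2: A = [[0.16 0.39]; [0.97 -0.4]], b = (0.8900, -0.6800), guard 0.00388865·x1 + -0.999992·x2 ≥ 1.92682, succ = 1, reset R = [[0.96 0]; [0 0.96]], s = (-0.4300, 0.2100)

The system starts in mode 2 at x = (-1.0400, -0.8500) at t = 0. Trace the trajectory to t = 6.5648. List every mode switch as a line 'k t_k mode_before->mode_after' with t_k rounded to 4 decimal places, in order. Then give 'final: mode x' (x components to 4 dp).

1 1.1034 2->1
2 1.8940 1->0
3 3.3897 0->1
4 5.4197 1->0
5 6.1373 0->1
final: 1 -1.2339 0.8124

Mode 2: guard c·x = 1.9268 hit at Δt = 1.1034 (t = 1.1034), x⁻ = (-0.8403, -1.9301) → reset → x⁺ = (-1.2367, -1.6429), jump to mode 1
Mode 1: guard c·x = 1.6717 hit at Δt = 0.7906 (t = 1.8940), x⁻ = (-2.0033, -0.7571) → reset → x⁺ = (-1.6632, -0.4544), jump to mode 0
Mode 0: guard c·x = -0.3193 hit at Δt = 1.4957 (t = 3.3897), x⁻ = (-0.2644, -0.1810) → reset → x⁺ = (0.1630, -0.5928), jump to mode 1
Mode 1: guard c·x = 1.6717 hit at Δt = 2.0300 (t = 5.4197), x⁻ = (-1.6082, 0.4600) → reset → x⁺ = (-1.2800, 0.7262), jump to mode 0
Mode 0: guard c·x = -0.3193 hit at Δt = 0.7176 (t = 6.1373), x⁻ = (-1.1556, 1.3878) → reset → x⁺ = (-0.7371, 0.9917), jump to mode 1
Mode 1: flow for 0.4275 to horizon, guard not reached → x = (-1.2339, 0.8124)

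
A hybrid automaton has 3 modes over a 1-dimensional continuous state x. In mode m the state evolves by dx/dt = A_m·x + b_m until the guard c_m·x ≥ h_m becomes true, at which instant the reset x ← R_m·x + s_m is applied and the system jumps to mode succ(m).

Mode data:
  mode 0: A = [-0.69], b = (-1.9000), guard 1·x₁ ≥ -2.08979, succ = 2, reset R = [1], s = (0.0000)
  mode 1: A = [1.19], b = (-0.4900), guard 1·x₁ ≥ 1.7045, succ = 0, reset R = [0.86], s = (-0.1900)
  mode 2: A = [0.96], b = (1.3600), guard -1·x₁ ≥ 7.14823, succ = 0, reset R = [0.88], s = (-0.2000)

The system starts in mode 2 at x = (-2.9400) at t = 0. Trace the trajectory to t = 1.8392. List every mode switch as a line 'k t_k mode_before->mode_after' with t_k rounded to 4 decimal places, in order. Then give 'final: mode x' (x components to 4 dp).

Mode 2: guard c·x = 7.1482 hit at Δt = 1.3803 (t = 1.3803), x⁻ = (-7.1482) → reset → x⁺ = (-6.4904), jump to mode 0
Mode 0: flow for 0.4589 to horizon, guard not reached → x = (-5.4762)

1 1.3803 2->0
final: 0 -5.4762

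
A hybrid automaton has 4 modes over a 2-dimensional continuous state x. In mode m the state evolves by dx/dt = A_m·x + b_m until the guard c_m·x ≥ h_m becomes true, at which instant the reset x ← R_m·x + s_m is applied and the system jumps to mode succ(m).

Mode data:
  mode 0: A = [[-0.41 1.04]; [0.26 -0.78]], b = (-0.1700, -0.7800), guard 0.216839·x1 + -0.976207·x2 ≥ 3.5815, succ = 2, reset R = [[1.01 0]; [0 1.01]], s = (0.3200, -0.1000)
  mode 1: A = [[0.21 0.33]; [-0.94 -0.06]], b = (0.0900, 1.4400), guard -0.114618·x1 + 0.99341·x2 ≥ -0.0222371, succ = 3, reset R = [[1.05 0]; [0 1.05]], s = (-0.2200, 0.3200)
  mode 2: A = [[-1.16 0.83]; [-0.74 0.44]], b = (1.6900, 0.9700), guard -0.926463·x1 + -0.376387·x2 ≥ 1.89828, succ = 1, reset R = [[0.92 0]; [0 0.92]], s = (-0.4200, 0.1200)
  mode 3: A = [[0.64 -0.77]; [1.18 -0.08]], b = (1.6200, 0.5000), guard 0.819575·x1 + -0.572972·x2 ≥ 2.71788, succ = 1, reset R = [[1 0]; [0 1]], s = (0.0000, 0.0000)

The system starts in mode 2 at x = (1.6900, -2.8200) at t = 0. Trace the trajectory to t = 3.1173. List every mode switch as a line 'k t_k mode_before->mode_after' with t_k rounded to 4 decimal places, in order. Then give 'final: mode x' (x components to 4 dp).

1 1.2298 2->1
2 2.3695 1->3
final: 3 -1.4403 -1.1506

Mode 2: guard c·x = 1.8983 hit at Δt = 1.2298 (t = 1.2298), x⁻ = (-0.4505, -3.9345) → reset → x⁺ = (-0.8345, -3.4998), jump to mode 1
Mode 1: guard c·x = -0.0222 hit at Δt = 1.1397 (t = 2.3695), x⁻ = (-1.7931, -0.2293) → reset → x⁺ = (-2.1027, 0.0793), jump to mode 3
Mode 3: flow for 0.7478 to horizon, guard not reached → x = (-1.4403, -1.1506)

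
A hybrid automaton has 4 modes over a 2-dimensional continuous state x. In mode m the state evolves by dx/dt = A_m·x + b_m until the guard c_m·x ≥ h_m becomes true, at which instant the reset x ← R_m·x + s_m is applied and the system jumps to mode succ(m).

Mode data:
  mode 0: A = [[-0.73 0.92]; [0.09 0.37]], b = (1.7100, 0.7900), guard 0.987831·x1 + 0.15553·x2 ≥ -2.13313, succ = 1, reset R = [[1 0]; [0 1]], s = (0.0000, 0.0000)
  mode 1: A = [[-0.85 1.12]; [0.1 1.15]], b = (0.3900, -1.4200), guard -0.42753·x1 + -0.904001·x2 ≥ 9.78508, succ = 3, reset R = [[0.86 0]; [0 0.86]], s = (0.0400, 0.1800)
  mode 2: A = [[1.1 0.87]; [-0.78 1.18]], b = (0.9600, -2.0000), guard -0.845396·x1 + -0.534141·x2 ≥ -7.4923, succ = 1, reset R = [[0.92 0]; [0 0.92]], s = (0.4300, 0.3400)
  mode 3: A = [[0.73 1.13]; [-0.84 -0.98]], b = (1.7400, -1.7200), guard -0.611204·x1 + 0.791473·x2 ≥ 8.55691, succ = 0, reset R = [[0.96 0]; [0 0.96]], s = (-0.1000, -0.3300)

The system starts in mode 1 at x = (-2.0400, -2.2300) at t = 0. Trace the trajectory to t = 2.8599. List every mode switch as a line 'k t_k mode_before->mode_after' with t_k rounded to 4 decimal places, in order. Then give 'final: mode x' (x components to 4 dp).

Mode 1: guard c·x = 9.7851 hit at Δt = 0.8825 (t = 0.8825), x⁻ = (-4.4236, -8.7321) → reset → x⁺ = (-3.7643, -7.3296), jump to mode 3
Mode 3: guard c·x = 8.5569 hit at Δt = 1.1179 (t = 2.0004), x⁻ = (-12.0334, 1.5188) → reset → x⁺ = (-11.6520, 1.1280), jump to mode 0
Mode 0: flow for 0.8595 to horizon, guard not reached → x = (-4.3381, 1.6356)

1 0.8825 1->3
2 2.0004 3->0
final: 0 -4.3381 1.6356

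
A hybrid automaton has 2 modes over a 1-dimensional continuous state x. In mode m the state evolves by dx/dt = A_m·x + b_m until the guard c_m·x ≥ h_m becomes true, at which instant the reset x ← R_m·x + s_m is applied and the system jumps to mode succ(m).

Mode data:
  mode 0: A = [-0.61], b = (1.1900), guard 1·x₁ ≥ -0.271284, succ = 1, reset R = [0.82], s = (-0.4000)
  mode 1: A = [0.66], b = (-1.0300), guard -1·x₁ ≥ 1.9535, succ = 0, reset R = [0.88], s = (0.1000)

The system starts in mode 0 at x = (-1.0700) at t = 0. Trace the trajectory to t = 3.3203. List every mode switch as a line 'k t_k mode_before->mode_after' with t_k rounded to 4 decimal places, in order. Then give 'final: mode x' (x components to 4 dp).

Mode 0: guard c·x = -0.2713 hit at Δt = 0.5034 (t = 0.5034), x⁻ = (-0.2713) → reset → x⁺ = (-0.6225), jump to mode 1
Mode 1: guard c·x = 1.9535 hit at Δt = 0.7213 (t = 1.2247), x⁻ = (-1.9535) → reset → x⁺ = (-1.6191), jump to mode 0
Mode 0: guard c·x = -0.2713 hit at Δt = 0.7772 (t = 2.0019), x⁻ = (-0.2713) → reset → x⁺ = (-0.6225), jump to mode 1
Mode 1: guard c·x = 1.9535 hit at Δt = 0.7213 (t = 2.7232), x⁻ = (-1.9535) → reset → x⁺ = (-1.6191), jump to mode 0
Mode 0: flow for 0.5971 to horizon, guard not reached → x = (-0.5293)

1 0.5034 0->1
2 1.2247 1->0
3 2.0019 0->1
4 2.7232 1->0
final: 0 -0.5293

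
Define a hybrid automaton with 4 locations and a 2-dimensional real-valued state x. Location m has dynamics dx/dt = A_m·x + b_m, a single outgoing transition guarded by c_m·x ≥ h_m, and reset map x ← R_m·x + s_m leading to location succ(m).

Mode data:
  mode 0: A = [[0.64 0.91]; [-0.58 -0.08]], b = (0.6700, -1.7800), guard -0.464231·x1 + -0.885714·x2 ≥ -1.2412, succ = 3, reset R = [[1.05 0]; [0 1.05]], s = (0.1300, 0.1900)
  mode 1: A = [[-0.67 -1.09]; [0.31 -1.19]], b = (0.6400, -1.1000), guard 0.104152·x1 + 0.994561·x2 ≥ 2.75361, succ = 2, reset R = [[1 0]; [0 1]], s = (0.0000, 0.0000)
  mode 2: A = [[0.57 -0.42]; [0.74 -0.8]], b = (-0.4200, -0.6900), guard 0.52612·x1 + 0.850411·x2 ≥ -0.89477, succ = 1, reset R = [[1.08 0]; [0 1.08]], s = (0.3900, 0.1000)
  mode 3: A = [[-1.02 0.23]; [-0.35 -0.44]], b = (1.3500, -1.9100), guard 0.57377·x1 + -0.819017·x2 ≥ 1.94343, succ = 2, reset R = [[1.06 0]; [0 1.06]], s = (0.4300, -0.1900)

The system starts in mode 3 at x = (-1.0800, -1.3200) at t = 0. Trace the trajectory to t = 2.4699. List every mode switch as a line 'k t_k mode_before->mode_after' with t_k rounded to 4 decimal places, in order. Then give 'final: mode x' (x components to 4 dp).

Mode 3: guard c·x = 1.9434 hit at Δt = 0.9498 (t = 0.9498), x⁻ = (0.1497, -2.2680) → reset → x⁺ = (0.5887, -2.5941), jump to mode 2
Mode 2: guard c·x = -0.8948 hit at Δt = 0.5238 (t = 1.4736), x⁻ = (1.0931, -1.7285) → reset → x⁺ = (1.5706, -1.7667), jump to mode 1
Mode 1: flow for 0.9963 to horizon, guard not reached → x = (2.1890, -0.8106)

1 0.9498 3->2
2 1.4736 2->1
final: 1 2.1890 -0.8106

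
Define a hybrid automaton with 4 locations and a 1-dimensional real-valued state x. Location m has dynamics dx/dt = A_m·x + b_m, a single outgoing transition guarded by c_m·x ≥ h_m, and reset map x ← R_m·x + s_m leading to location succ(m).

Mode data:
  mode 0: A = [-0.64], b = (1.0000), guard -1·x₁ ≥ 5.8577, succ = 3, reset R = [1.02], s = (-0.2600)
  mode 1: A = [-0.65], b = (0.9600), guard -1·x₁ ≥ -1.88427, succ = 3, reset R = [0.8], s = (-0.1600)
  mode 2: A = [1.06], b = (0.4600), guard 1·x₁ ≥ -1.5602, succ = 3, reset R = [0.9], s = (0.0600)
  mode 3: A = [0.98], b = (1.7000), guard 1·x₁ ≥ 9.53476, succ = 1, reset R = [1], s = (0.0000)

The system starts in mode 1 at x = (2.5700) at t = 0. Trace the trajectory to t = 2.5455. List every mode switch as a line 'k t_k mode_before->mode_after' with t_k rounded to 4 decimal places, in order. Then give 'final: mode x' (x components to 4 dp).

1 1.5186 1->3
final: 3 6.6969

Mode 1: guard c·x = -1.8843 hit at Δt = 1.5186 (t = 1.5186), x⁻ = (1.8843) → reset → x⁺ = (1.3474), jump to mode 3
Mode 3: flow for 1.0269 to horizon, guard not reached → x = (6.6969)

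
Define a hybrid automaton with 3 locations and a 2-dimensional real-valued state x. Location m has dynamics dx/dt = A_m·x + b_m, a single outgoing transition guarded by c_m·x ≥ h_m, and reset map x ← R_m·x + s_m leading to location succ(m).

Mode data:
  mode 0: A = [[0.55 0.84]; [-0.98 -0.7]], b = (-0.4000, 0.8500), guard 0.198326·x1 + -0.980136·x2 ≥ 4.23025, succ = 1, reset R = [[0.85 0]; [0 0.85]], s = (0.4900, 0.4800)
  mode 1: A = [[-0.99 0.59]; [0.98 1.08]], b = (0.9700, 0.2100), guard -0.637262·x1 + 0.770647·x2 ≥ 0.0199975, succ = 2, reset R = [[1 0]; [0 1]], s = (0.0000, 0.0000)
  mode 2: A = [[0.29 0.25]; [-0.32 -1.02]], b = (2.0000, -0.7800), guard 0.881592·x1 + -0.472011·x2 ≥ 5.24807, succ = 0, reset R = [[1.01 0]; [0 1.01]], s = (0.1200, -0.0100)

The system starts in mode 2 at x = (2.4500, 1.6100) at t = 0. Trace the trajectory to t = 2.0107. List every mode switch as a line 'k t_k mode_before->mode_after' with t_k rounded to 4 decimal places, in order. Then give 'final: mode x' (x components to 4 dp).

1 0.9637 2->0
2 1.5384 0->1
final: 1 3.9301 -0.2951

Mode 2: guard c·x = 5.2481 hit at Δt = 0.9637 (t = 0.9637), x⁻ = (5.5739, -0.7080) → reset → x⁺ = (5.7496, -0.7251), jump to mode 0
Mode 0: guard c·x = 4.2302 hit at Δt = 0.5747 (t = 1.5384), x⁻ = (6.5761, -2.9853) → reset → x⁺ = (6.0797, -2.0575), jump to mode 1
Mode 1: flow for 0.4723 to horizon, guard not reached → x = (3.9301, -0.2951)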